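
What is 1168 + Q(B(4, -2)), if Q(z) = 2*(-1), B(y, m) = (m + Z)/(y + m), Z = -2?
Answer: 1166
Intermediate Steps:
B(y, m) = (-2 + m)/(m + y) (B(y, m) = (m - 2)/(y + m) = (-2 + m)/(m + y))
Q(z) = -2
1168 + Q(B(4, -2)) = 1168 - 2 = 1166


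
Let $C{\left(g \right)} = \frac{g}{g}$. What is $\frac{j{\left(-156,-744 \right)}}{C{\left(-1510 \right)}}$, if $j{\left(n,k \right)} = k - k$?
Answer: $0$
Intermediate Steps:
$C{\left(g \right)} = 1$
$j{\left(n,k \right)} = 0$
$\frac{j{\left(-156,-744 \right)}}{C{\left(-1510 \right)}} = \frac{0}{1} = 0 \cdot 1 = 0$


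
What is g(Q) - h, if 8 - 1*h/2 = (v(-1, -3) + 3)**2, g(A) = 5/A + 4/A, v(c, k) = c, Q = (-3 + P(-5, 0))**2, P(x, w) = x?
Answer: -503/64 ≈ -7.8594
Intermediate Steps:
Q = 64 (Q = (-3 - 5)**2 = (-8)**2 = 64)
g(A) = 9/A
h = 8 (h = 16 - 2*(-1 + 3)**2 = 16 - 2*2**2 = 16 - 2*4 = 16 - 8 = 8)
g(Q) - h = 9/64 - 1*8 = 9*(1/64) - 8 = 9/64 - 8 = -503/64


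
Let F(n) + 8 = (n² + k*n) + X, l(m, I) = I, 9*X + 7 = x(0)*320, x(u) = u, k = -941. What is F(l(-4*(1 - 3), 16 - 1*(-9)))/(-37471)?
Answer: 206179/337239 ≈ 0.61137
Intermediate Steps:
X = -7/9 (X = -7/9 + (0*320)/9 = -7/9 + (⅑)*0 = -7/9 + 0 = -7/9 ≈ -0.77778)
F(n) = -79/9 + n² - 941*n (F(n) = -8 + ((n² - 941*n) - 7/9) = -8 + (-7/9 + n² - 941*n) = -79/9 + n² - 941*n)
F(l(-4*(1 - 3), 16 - 1*(-9)))/(-37471) = (-79/9 + (16 - 1*(-9))² - 941*(16 - 1*(-9)))/(-37471) = (-79/9 + (16 + 9)² - 941*(16 + 9))*(-1/37471) = (-79/9 + 25² - 941*25)*(-1/37471) = (-79/9 + 625 - 23525)*(-1/37471) = -206179/9*(-1/37471) = 206179/337239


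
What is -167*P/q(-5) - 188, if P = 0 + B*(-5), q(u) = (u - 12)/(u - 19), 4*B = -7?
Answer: -38266/17 ≈ -2250.9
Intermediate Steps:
B = -7/4 (B = (1/4)*(-7) = -7/4 ≈ -1.7500)
q(u) = (-12 + u)/(-19 + u)
P = 35/4 (P = 0 - 7/4*(-5) = 0 + 35/4 = 35/4 ≈ 8.7500)
-167*P/q(-5) - 188 = -5845/(4*((-12 - 5)/(-19 - 5))) - 188 = -5845/(4*(-17/(-24))) - 188 = -5845/(4*((-1/24*(-17)))) - 188 = -5845/(4*17/24) - 188 = -5845*24/(4*17) - 188 = -167*210/17 - 188 = -35070/17 - 188 = -38266/17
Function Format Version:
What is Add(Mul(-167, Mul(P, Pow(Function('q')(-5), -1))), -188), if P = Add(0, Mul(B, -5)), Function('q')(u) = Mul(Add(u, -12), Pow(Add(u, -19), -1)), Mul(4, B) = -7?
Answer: Rational(-38266, 17) ≈ -2250.9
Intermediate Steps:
B = Rational(-7, 4) (B = Mul(Rational(1, 4), -7) = Rational(-7, 4) ≈ -1.7500)
Function('q')(u) = Mul(Pow(Add(-19, u), -1), Add(-12, u)) (Function('q')(u) = Mul(Add(-12, u), Pow(Add(-19, u), -1)) = Mul(Pow(Add(-19, u), -1), Add(-12, u)))
P = Rational(35, 4) (P = Add(0, Mul(Rational(-7, 4), -5)) = Add(0, Rational(35, 4)) = Rational(35, 4) ≈ 8.7500)
Add(Mul(-167, Mul(P, Pow(Function('q')(-5), -1))), -188) = Add(Mul(-167, Mul(Rational(35, 4), Pow(Mul(Pow(Add(-19, -5), -1), Add(-12, -5)), -1))), -188) = Add(Mul(-167, Mul(Rational(35, 4), Pow(Mul(Pow(-24, -1), -17), -1))), -188) = Add(Mul(-167, Mul(Rational(35, 4), Pow(Mul(Rational(-1, 24), -17), -1))), -188) = Add(Mul(-167, Mul(Rational(35, 4), Pow(Rational(17, 24), -1))), -188) = Add(Mul(-167, Mul(Rational(35, 4), Rational(24, 17))), -188) = Add(Mul(-167, Rational(210, 17)), -188) = Add(Rational(-35070, 17), -188) = Rational(-38266, 17)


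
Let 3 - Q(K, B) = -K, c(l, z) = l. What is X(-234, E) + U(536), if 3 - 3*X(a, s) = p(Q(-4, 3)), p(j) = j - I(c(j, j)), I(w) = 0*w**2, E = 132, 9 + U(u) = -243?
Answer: -752/3 ≈ -250.67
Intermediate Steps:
U(u) = -252 (U(u) = -9 - 243 = -252)
I(w) = 0
Q(K, B) = 3 + K (Q(K, B) = 3 - (-1)*K = 3 + K)
p(j) = j (p(j) = j - 1*0 = j + 0 = j)
X(a, s) = 4/3 (X(a, s) = 1 - (3 - 4)/3 = 1 - 1/3*(-1) = 1 + 1/3 = 4/3)
X(-234, E) + U(536) = 4/3 - 252 = -752/3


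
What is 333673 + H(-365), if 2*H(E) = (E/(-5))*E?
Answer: 640701/2 ≈ 3.2035e+5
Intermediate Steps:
H(E) = -E²/10 (H(E) = ((E/(-5))*E)/2 = ((E*(-⅕))*E)/2 = ((-E/5)*E)/2 = (-E²/5)/2 = -E²/10)
333673 + H(-365) = 333673 - ⅒*(-365)² = 333673 - ⅒*133225 = 333673 - 26645/2 = 640701/2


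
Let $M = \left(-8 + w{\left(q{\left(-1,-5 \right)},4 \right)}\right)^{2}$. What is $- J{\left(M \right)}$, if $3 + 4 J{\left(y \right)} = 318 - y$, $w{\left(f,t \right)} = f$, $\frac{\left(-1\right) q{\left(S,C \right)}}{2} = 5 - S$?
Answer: $\frac{85}{4} \approx 21.25$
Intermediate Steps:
$q{\left(S,C \right)} = -10 + 2 S$ ($q{\left(S,C \right)} = - 2 \left(5 - S\right) = -10 + 2 S$)
$M = 400$ ($M = \left(-8 + \left(-10 + 2 \left(-1\right)\right)\right)^{2} = \left(-8 - 12\right)^{2} = \left(-20\right)^{2} = 400$)
$J{\left(y \right)} = \frac{315}{4} - \frac{y}{4}$ ($J{\left(y \right)} = - \frac{3}{4} + \frac{318 - y}{4} = - \frac{3}{4} - \left(- \frac{159}{2} + \frac{y}{4}\right) = \frac{315}{4} - \frac{y}{4}$)
$- J{\left(M \right)} = - (\frac{315}{4} - 100) = \left(-1\right) \left(- \frac{85}{4}\right) = \frac{85}{4}$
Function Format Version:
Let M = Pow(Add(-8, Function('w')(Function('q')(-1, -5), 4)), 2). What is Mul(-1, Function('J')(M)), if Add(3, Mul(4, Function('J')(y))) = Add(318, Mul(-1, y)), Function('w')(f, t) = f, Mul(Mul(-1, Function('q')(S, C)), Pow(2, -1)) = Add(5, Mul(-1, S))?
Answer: Rational(85, 4) ≈ 21.250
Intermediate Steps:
Function('q')(S, C) = Add(-10, Mul(2, S)) (Function('q')(S, C) = Mul(-2, Add(5, Mul(-1, S))) = Add(-10, Mul(2, S)))
M = 400 (M = Pow(Add(-8, Add(-10, Mul(2, -1))), 2) = Pow(Add(-8, Add(-10, -2)), 2) = Pow(Add(-8, -12), 2) = Pow(-20, 2) = 400)
Function('J')(y) = Add(Rational(315, 4), Mul(Rational(-1, 4), y)) (Function('J')(y) = Add(Rational(-3, 4), Mul(Rational(1, 4), Add(318, Mul(-1, y)))) = Add(Rational(-3, 4), Add(Rational(159, 2), Mul(Rational(-1, 4), y))) = Add(Rational(315, 4), Mul(Rational(-1, 4), y)))
Mul(-1, Function('J')(M)) = Mul(-1, Add(Rational(315, 4), Mul(Rational(-1, 4), 400))) = Mul(-1, Add(Rational(315, 4), -100)) = Mul(-1, Rational(-85, 4)) = Rational(85, 4)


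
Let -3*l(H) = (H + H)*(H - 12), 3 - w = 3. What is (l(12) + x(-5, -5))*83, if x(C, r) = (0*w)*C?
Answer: 0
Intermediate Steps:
w = 0 (w = 3 - 1*3 = 3 - 3 = 0)
l(H) = -2*H*(-12 + H)/3 (l(H) = -(H + H)*(H - 12)/3 = -2*H*(-12 + H)/3)
x(C, r) = 0 (x(C, r) = (0*0)*C = 0*C = 0)
(l(12) + x(-5, -5))*83 = ((⅔)*12*(12 - 1*12) + 0)*83 = ((⅔)*12*(12 - 12) + 0)*83 = ((⅔)*12*0 + 0)*83 = (0 + 0)*83 = 0*83 = 0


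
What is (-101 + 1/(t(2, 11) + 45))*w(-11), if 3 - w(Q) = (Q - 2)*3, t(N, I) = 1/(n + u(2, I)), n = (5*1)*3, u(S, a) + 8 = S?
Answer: -122991/29 ≈ -4241.1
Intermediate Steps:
u(S, a) = -8 + S
n = 15 (n = 5*3 = 15)
t(N, I) = ⅑ (t(N, I) = 1/(15 + (-8 + 2)) = 1/(15 - 6) = 1/9 = ⅑)
w(Q) = 9 - 3*Q (w(Q) = 3 - (Q - 2)*3 = 3 - (-2 + Q)*3 = 3 - (-6 + 3*Q) = 3 + (6 - 3*Q) = 9 - 3*Q)
(-101 + 1/(t(2, 11) + 45))*w(-11) = (-101 + 1/(⅑ + 45))*(9 - 3*(-11)) = (-101 + 1/(406/9))*(9 + 33) = (-101 + 9/406)*42 = -40997/406*42 = -122991/29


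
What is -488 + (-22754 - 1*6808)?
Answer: -30050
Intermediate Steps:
-488 + (-22754 - 1*6808) = -488 + (-22754 - 6808) = -488 - 29562 = -30050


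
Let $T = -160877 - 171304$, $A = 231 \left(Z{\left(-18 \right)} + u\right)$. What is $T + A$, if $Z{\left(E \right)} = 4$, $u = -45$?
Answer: $-341652$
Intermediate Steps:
$A = -9471$ ($A = 231 \left(4 - 45\right) = 231 \left(-41\right) = -9471$)
$T = -332181$
$T + A = -332181 - 9471 = -341652$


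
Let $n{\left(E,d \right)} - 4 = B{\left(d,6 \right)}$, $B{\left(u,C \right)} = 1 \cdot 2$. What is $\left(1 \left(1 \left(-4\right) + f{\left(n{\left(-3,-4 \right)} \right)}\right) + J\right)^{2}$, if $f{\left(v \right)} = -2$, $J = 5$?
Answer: $1$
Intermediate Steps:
$B{\left(u,C \right)} = 2$
$n{\left(E,d \right)} = 6$ ($n{\left(E,d \right)} = 4 + 2 = 6$)
$\left(1 \left(1 \left(-4\right) + f{\left(n{\left(-3,-4 \right)} \right)}\right) + J\right)^{2} = \left(1 \left(1 \left(-4\right) - 2\right) + 5\right)^{2} = \left(1 \left(-4 - 2\right) + 5\right)^{2} = \left(1 \left(-6\right) + 5\right)^{2} = \left(-6 + 5\right)^{2} = \left(-1\right)^{2} = 1$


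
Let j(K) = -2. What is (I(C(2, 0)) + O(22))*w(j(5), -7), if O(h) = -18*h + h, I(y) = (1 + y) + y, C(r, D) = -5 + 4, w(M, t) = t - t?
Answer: 0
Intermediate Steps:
w(M, t) = 0
C(r, D) = -1
I(y) = 1 + 2*y
O(h) = -17*h
(I(C(2, 0)) + O(22))*w(j(5), -7) = ((1 + 2*(-1)) - 17*22)*0 = ((1 - 2) - 374)*0 = (-1 - 374)*0 = -375*0 = 0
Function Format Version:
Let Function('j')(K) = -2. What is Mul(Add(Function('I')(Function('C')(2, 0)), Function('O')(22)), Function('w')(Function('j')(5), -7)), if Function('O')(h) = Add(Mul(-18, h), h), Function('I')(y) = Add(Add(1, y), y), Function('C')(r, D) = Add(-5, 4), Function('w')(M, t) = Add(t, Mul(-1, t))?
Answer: 0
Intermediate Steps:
Function('w')(M, t) = 0
Function('C')(r, D) = -1
Function('I')(y) = Add(1, Mul(2, y))
Function('O')(h) = Mul(-17, h)
Mul(Add(Function('I')(Function('C')(2, 0)), Function('O')(22)), Function('w')(Function('j')(5), -7)) = Mul(Add(Add(1, Mul(2, -1)), Mul(-17, 22)), 0) = Mul(Add(Add(1, -2), -374), 0) = Mul(Add(-1, -374), 0) = Mul(-375, 0) = 0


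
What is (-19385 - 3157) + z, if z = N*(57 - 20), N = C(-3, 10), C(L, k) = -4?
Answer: -22690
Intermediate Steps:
N = -4
z = -148 (z = -4*(57 - 20) = -4*37 = -148)
(-19385 - 3157) + z = (-19385 - 3157) - 148 = -22542 - 148 = -22690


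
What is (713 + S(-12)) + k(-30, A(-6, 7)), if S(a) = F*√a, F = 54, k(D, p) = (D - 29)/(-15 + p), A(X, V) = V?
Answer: 5763/8 + 108*I*√3 ≈ 720.38 + 187.06*I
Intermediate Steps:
k(D, p) = (-29 + D)/(-15 + p)
S(a) = 54*√a
(713 + S(-12)) + k(-30, A(-6, 7)) = (713 + 54*√(-12)) + (-29 - 30)/(-15 + 7) = (713 + 54*(2*I*√3)) - 59/(-8) = (713 + 108*I*√3) - ⅛*(-59) = (713 + 108*I*√3) + 59/8 = 5763/8 + 108*I*√3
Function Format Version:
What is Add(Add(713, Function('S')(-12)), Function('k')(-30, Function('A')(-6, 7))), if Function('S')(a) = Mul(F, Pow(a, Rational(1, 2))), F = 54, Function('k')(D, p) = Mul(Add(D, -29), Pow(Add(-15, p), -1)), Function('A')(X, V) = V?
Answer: Add(Rational(5763, 8), Mul(108, I, Pow(3, Rational(1, 2)))) ≈ Add(720.38, Mul(187.06, I))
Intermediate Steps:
Function('k')(D, p) = Mul(Pow(Add(-15, p), -1), Add(-29, D)) (Function('k')(D, p) = Mul(Add(-29, D), Pow(Add(-15, p), -1)) = Mul(Pow(Add(-15, p), -1), Add(-29, D)))
Function('S')(a) = Mul(54, Pow(a, Rational(1, 2)))
Add(Add(713, Function('S')(-12)), Function('k')(-30, Function('A')(-6, 7))) = Add(Add(713, Mul(54, Pow(-12, Rational(1, 2)))), Mul(Pow(Add(-15, 7), -1), Add(-29, -30))) = Add(Add(713, Mul(54, Mul(2, I, Pow(3, Rational(1, 2))))), Mul(Pow(-8, -1), -59)) = Add(Add(713, Mul(108, I, Pow(3, Rational(1, 2)))), Mul(Rational(-1, 8), -59)) = Add(Add(713, Mul(108, I, Pow(3, Rational(1, 2)))), Rational(59, 8)) = Add(Rational(5763, 8), Mul(108, I, Pow(3, Rational(1, 2))))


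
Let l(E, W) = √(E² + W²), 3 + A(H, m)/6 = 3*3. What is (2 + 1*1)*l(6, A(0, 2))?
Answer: 18*√37 ≈ 109.49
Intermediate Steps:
A(H, m) = 36 (A(H, m) = -18 + 6*(3*3) = -18 + 6*9 = -18 + 54 = 36)
(2 + 1*1)*l(6, A(0, 2)) = (2 + 1*1)*√(6² + 36²) = (2 + 1)*√(36 + 1296) = 3*√1332 = 3*(6*√37) = 18*√37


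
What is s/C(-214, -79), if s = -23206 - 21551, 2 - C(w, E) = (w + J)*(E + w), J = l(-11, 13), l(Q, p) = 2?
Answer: 44757/62114 ≈ 0.72056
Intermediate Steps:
J = 2
C(w, E) = 2 - (2 + w)*(E + w) (C(w, E) = 2 - (w + 2)*(E + w) = 2 - (2 + w)*(E + w))
s = -44757
s/C(-214, -79) = -44757/(2 - 1*(-214)² - 2*(-79) - 2*(-214) - 1*(-79)*(-214)) = -44757/(2 - 1*45796 + 158 + 428 - 16906) = -44757/(2 - 45796 + 158 + 428 - 16906) = -44757/(-62114) = -44757*(-1/62114) = 44757/62114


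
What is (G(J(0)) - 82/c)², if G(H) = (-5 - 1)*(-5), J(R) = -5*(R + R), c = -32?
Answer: 271441/256 ≈ 1060.3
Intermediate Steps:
J(R) = -10*R
G(H) = 30 (G(H) = -6*(-5) = 30)
(G(J(0)) - 82/c)² = (30 - 82/(-32))² = (30 - 82*(-1/32))² = (30 + 41/16)² = (521/16)² = 271441/256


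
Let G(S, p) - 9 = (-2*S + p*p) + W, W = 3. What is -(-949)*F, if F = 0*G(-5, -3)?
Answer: 0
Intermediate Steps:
G(S, p) = 12 + p² - 2*S (G(S, p) = 9 + ((-2*S + p*p) + 3) = 9 + ((-2*S + p²) + 3) = 9 + ((p² - 2*S) + 3) = 9 + (3 + p² - 2*S) = 12 + p² - 2*S)
F = 0 (F = 0*(12 + (-3)² - 2*(-5)) = 0*(12 + 9 + 10) = 0*31 = 0)
-(-949)*F = -(-949)*0 = -1*0 = 0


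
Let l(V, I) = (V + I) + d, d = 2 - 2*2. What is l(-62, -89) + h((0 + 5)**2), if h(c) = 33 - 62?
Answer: -182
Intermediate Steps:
d = -2 (d = 2 - 4 = -2)
l(V, I) = -2 + I + V (l(V, I) = (V + I) - 2 = (I + V) - 2 = -2 + I + V)
h(c) = -29
l(-62, -89) + h((0 + 5)**2) = (-2 - 89 - 62) - 29 = -153 - 29 = -182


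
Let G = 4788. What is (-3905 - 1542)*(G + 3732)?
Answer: -46408440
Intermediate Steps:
(-3905 - 1542)*(G + 3732) = (-3905 - 1542)*(4788 + 3732) = -5447*8520 = -46408440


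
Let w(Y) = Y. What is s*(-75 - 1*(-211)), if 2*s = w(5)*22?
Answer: 7480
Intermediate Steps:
s = 55 (s = (5*22)/2 = (1/2)*110 = 55)
s*(-75 - 1*(-211)) = 55*(-75 - 1*(-211)) = 55*(-75 + 211) = 55*136 = 7480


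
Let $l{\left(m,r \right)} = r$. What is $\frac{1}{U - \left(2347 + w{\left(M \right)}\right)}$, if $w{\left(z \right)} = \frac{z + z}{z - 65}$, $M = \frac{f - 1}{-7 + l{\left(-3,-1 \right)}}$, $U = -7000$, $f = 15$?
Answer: $- \frac{267}{2495663} \approx -0.00010699$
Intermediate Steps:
$M = - \frac{7}{4}$ ($M = \frac{15 - 1}{-7 - 1} = \frac{14}{-8} = 14 \left(- \frac{1}{8}\right) = - \frac{7}{4} \approx -1.75$)
$w{\left(z \right)} = \frac{2 z}{-65 + z}$
$\frac{1}{U - \left(2347 + w{\left(M \right)}\right)} = \frac{1}{-7000 - \left(2347 + 2 \left(- \frac{7}{4}\right) \frac{1}{-65 - \frac{7}{4}}\right)} = \frac{1}{-7000 - \left(2347 + 2 \left(- \frac{7}{4}\right) \frac{1}{- \frac{267}{4}}\right)} = \frac{1}{-7000 - \left(2347 + 2 \left(- \frac{7}{4}\right) \left(- \frac{4}{267}\right)\right)} = \frac{1}{-7000 - \frac{626663}{267}} = \frac{1}{- \frac{2495663}{267}} = - \frac{267}{2495663}$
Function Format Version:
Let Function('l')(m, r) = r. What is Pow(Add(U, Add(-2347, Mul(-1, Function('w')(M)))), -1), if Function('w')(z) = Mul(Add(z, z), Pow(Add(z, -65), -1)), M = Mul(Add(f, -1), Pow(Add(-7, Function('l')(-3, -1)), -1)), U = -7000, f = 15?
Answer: Rational(-267, 2495663) ≈ -0.00010699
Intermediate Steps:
M = Rational(-7, 4) (M = Mul(Add(15, -1), Pow(Add(-7, -1), -1)) = Mul(14, Pow(-8, -1)) = Mul(14, Rational(-1, 8)) = Rational(-7, 4) ≈ -1.7500)
Function('w')(z) = Mul(2, z, Pow(Add(-65, z), -1)) (Function('w')(z) = Mul(Mul(2, z), Pow(Add(-65, z), -1)) = Mul(2, z, Pow(Add(-65, z), -1)))
Pow(Add(U, Add(-2347, Mul(-1, Function('w')(M)))), -1) = Pow(Add(-7000, Add(-2347, Mul(-1, Mul(2, Rational(-7, 4), Pow(Add(-65, Rational(-7, 4)), -1))))), -1) = Pow(Add(-7000, Add(-2347, Mul(-1, Mul(2, Rational(-7, 4), Pow(Rational(-267, 4), -1))))), -1) = Pow(Add(-7000, Add(-2347, Mul(-1, Mul(2, Rational(-7, 4), Rational(-4, 267))))), -1) = Pow(Add(-7000, Add(-2347, Mul(-1, Rational(14, 267)))), -1) = Pow(Add(-7000, Add(-2347, Rational(-14, 267))), -1) = Pow(Add(-7000, Rational(-626663, 267)), -1) = Pow(Rational(-2495663, 267), -1) = Rational(-267, 2495663)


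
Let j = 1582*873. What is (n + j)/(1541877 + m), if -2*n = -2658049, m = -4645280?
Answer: -5420221/6206806 ≈ -0.87327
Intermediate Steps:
n = 2658049/2 (n = -½*(-2658049) = 2658049/2 ≈ 1.3290e+6)
j = 1381086
(n + j)/(1541877 + m) = (2658049/2 + 1381086)/(1541877 - 4645280) = (5420221/2)/(-3103403) = (5420221/2)*(-1/3103403) = -5420221/6206806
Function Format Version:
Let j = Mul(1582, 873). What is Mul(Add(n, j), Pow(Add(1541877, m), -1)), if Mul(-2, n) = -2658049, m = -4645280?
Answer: Rational(-5420221, 6206806) ≈ -0.87327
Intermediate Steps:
n = Rational(2658049, 2) (n = Mul(Rational(-1, 2), -2658049) = Rational(2658049, 2) ≈ 1.3290e+6)
j = 1381086
Mul(Add(n, j), Pow(Add(1541877, m), -1)) = Mul(Add(Rational(2658049, 2), 1381086), Pow(Add(1541877, -4645280), -1)) = Mul(Rational(5420221, 2), Pow(-3103403, -1)) = Mul(Rational(5420221, 2), Rational(-1, 3103403)) = Rational(-5420221, 6206806)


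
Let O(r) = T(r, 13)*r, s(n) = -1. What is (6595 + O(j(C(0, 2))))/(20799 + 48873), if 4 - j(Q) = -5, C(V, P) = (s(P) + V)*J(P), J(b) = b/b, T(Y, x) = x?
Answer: 839/8709 ≈ 0.096337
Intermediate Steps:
J(b) = 1
C(V, P) = -1 + V (C(V, P) = (-1 + V)*1 = -1 + V)
j(Q) = 9 (j(Q) = 4 - 1*(-5) = 4 + 5 = 9)
O(r) = 13*r
(6595 + O(j(C(0, 2))))/(20799 + 48873) = (6595 + 13*9)/(20799 + 48873) = (6595 + 117)/69672 = 6712*(1/69672) = 839/8709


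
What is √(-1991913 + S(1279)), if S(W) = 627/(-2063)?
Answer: 3*I*√941946808022/2063 ≈ 1411.4*I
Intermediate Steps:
S(W) = -627/2063 (S(W) = 627*(-1/2063) = -627/2063)
√(-1991913 + S(1279)) = √(-1991913 - 627/2063) = √(-4109317146/2063) = 3*I*√941946808022/2063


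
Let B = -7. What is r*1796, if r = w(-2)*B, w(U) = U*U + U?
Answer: -25144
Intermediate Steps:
w(U) = U + U² (w(U) = U² + U = U + U²)
r = -14 (r = -2*(1 - 2)*(-7) = -2*(-1)*(-7) = 2*(-7) = -14)
r*1796 = -14*1796 = -25144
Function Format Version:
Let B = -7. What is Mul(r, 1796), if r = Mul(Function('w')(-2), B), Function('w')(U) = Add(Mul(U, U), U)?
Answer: -25144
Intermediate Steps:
Function('w')(U) = Add(U, Pow(U, 2)) (Function('w')(U) = Add(Pow(U, 2), U) = Add(U, Pow(U, 2)))
r = -14 (r = Mul(Mul(-2, Add(1, -2)), -7) = Mul(Mul(-2, -1), -7) = Mul(2, -7) = -14)
Mul(r, 1796) = Mul(-14, 1796) = -25144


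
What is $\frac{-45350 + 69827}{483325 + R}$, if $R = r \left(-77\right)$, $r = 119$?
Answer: $\frac{8159}{158054} \approx 0.051622$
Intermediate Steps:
$R = -9163$ ($R = 119 \left(-77\right) = -9163$)
$\frac{-45350 + 69827}{483325 + R} = \frac{-45350 + 69827}{483325 - 9163} = \frac{24477}{474162} = 24477 \cdot \frac{1}{474162} = \frac{8159}{158054}$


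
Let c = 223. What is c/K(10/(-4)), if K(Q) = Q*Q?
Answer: 892/25 ≈ 35.680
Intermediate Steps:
K(Q) = Q**2
c/K(10/(-4)) = 223/((10/(-4))**2) = 223/((10*(-1/4))**2) = 223/((-5/2)**2) = 223/(25/4) = 223*(4/25) = 892/25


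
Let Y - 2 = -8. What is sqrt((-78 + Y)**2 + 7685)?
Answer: sqrt(14741) ≈ 121.41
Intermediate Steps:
Y = -6 (Y = 2 - 8 = -6)
sqrt((-78 + Y)**2 + 7685) = sqrt((-78 - 6)**2 + 7685) = sqrt((-84)**2 + 7685) = sqrt(7056 + 7685) = sqrt(14741)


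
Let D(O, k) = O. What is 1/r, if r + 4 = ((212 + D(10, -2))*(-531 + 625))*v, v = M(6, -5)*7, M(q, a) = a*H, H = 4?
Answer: -1/2921524 ≈ -3.4229e-7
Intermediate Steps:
M(q, a) = 4*a (M(q, a) = a*4 = 4*a)
v = -140 (v = (4*(-5))*7 = -20*7 = -140)
r = -2921524 (r = -4 + ((212 + 10)*(-531 + 625))*(-140) = -4 + (222*94)*(-140) = -4 + 20868*(-140) = -4 - 2921520 = -2921524)
1/r = 1/(-2921524) = -1/2921524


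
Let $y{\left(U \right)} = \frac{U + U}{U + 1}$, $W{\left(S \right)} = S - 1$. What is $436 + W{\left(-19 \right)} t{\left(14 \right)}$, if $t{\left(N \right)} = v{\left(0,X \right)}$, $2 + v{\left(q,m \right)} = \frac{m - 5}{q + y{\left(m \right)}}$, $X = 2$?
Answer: $521$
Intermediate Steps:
$W{\left(S \right)} = -1 + S$
$y{\left(U \right)} = \frac{2 U}{1 + U}$
$v{\left(q,m \right)} = -2 + \frac{-5 + m}{q + \frac{2 m}{1 + m}}$ ($v{\left(q,m \right)} = -2 + \frac{m - 5}{q + \frac{2 m}{1 + m}} = -2 + \frac{-5 + m}{q + \frac{2 m}{1 + m}}$)
$t{\left(N \right)} = - \frac{17}{4}$ ($t{\left(N \right)} = \frac{\left(-4\right) 2 - \left(1 + 2\right) \left(5 - 2 + 2 \cdot 0\right)}{2 \cdot 2 + 0 \left(1 + 2\right)} = \frac{-8 - 3 \left(5 - 2 + 0\right)}{4 + 0 \cdot 3} = \frac{-8 - 3 \cdot 3}{4 + 0} = \frac{-8 - 9}{4} = \frac{1}{4} \left(-17\right) = - \frac{17}{4}$)
$436 + W{\left(-19 \right)} t{\left(14 \right)} = 436 + \left(-1 - 19\right) \left(- \frac{17}{4}\right) = 436 - -85 = 436 + 85 = 521$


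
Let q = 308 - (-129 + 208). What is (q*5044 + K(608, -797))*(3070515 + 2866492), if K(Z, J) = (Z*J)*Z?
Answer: -1742316416953924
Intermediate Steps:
K(Z, J) = J*Z**2 (K(Z, J) = (J*Z)*Z = J*Z**2)
q = 229 (q = 308 - 1*79 = 308 - 79 = 229)
(q*5044 + K(608, -797))*(3070515 + 2866492) = (229*5044 - 797*608**2)*(3070515 + 2866492) = (1155076 - 797*369664)*5937007 = (1155076 - 294622208)*5937007 = -293467132*5937007 = -1742316416953924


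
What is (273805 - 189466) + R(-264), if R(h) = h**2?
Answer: 154035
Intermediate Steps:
(273805 - 189466) + R(-264) = (273805 - 189466) + (-264)**2 = 84339 + 69696 = 154035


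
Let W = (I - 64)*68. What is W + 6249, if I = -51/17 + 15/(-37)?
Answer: 61621/37 ≈ 1665.4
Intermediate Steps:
I = -126/37 (I = -51*1/17 + 15*(-1/37) = -3 - 15/37 = -126/37 ≈ -3.4054)
W = -169592/37 (W = (-126/37 - 64)*68 = -2494/37*68 = -169592/37 ≈ -4583.6)
W + 6249 = -169592/37 + 6249 = 61621/37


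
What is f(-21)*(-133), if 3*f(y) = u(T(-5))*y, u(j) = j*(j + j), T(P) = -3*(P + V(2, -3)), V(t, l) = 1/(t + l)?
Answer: 603288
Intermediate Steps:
V(t, l) = 1/(l + t)
T(P) = 3 - 3*P (T(P) = -3*(P + 1/(-3 + 2)) = -3*(P + 1/(-1)) = -3*(P - 1) = -3*(-1 + P) = 3 - 3*P)
u(j) = 2*j² (u(j) = j*(2*j) = 2*j²)
f(y) = 216*y (f(y) = ((2*(3 - 3*(-5))²)*y)/3 = ((2*(3 + 15)²)*y)/3 = ((2*18²)*y)/3 = ((2*324)*y)/3 = (648*y)/3 = 216*y)
f(-21)*(-133) = (216*(-21))*(-133) = -4536*(-133) = 603288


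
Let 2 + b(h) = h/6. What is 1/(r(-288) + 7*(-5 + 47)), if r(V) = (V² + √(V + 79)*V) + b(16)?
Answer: 187287/15628524580 + 162*I*√209/3907131145 ≈ 1.1984e-5 + 5.9942e-7*I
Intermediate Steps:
b(h) = -2 + h/6
r(V) = ⅔ + V² + V*√(79 + V) (r(V) = (V² + √(V + 79)*V) + (-2 + (⅙)*16) = (V² + √(79 + V)*V) + (-2 + 8/3) = (V² + V*√(79 + V)) + ⅔ = ⅔ + V² + V*√(79 + V))
1/(r(-288) + 7*(-5 + 47)) = 1/((⅔ + (-288)² - 288*√(79 - 288)) + 7*(-5 + 47)) = 1/((⅔ + 82944 - 288*I*√209) + 7*42) = 1/((⅔ + 82944 - 288*I*√209) + 294) = 1/((248834/3 - 288*I*√209) + 294) = 1/(249716/3 - 288*I*√209)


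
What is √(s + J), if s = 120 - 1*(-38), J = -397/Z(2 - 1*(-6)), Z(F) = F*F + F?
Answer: √21958/12 ≈ 12.349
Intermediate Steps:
Z(F) = F + F² (Z(F) = F² + F = F + F²)
J = -397/72 (J = -397*1/((1 + (2 - 1*(-6)))*(2 - 1*(-6))) = -397*1/((1 + (2 + 6))*(2 + 6)) = -397*1/(8*(1 + 8)) = -397/(8*9) = -397/72 ≈ -5.5139)
s = 158 (s = 120 + 38 = 158)
√(s + J) = √(158 - 397/72) = √(10979/72) = √21958/12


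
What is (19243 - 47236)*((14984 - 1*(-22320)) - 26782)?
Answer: -294542346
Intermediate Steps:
(19243 - 47236)*((14984 - 1*(-22320)) - 26782) = -27993*((14984 + 22320) - 26782) = -27993*(37304 - 26782) = -27993*10522 = -294542346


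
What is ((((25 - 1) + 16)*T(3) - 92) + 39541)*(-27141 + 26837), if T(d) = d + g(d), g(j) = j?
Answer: -12065456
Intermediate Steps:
T(d) = 2*d (T(d) = d + d = 2*d)
((((25 - 1) + 16)*T(3) - 92) + 39541)*(-27141 + 26837) = ((((25 - 1) + 16)*(2*3) - 92) + 39541)*(-27141 + 26837) = (((24 + 16)*6 - 92) + 39541)*(-304) = ((40*6 - 92) + 39541)*(-304) = ((240 - 92) + 39541)*(-304) = (148 + 39541)*(-304) = 39689*(-304) = -12065456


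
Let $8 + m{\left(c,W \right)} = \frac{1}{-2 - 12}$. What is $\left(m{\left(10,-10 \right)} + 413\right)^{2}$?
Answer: $\frac{32137561}{196} \approx 1.6397 \cdot 10^{5}$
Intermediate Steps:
$m{\left(c,W \right)} = - \frac{113}{14}$ ($m{\left(c,W \right)} = -8 + \frac{1}{-2 - 12} = -8 + \frac{1}{-14} = -8 - \frac{1}{14} = - \frac{113}{14}$)
$\left(m{\left(10,-10 \right)} + 413\right)^{2} = \left(- \frac{113}{14} + 413\right)^{2} = \left(\frac{5669}{14}\right)^{2} = \frac{32137561}{196}$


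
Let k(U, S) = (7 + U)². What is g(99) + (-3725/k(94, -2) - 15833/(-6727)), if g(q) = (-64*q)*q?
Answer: -43044053416170/68622127 ≈ -6.2726e+5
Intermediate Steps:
g(q) = -64*q²
g(99) + (-3725/k(94, -2) - 15833/(-6727)) = -64*99² + (-3725/(7 + 94)² - 15833/(-6727)) = -64*9801 + (-3725/(101²) - 15833*(-1/6727)) = -627264 + (-3725/10201 + 15833/6727) = -627264 + 136454358/68622127 = -43044053416170/68622127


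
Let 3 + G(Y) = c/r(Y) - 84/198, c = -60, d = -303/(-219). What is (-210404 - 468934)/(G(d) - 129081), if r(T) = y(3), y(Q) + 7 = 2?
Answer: 11209077/2129695 ≈ 5.2632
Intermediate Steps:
d = 101/73 (d = -303*(-1/219) = 101/73 ≈ 1.3836)
y(Q) = -5 (y(Q) = -7 + 2 = -5)
r(T) = -5
G(Y) = 283/33 (G(Y) = -3 + (-60/(-5) - 84/198) = -3 + (-60*(-⅕) - 84*1/198) = -3 + (12 - 14/33) = -3 + 382/33 = 283/33)
(-210404 - 468934)/(G(d) - 129081) = (-210404 - 468934)/(283/33 - 129081) = -679338/(-4259390/33) = -679338*(-33/4259390) = 11209077/2129695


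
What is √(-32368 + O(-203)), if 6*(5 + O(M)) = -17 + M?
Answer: I*√291687/3 ≈ 180.03*I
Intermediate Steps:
O(M) = -47/6 + M/6 (O(M) = -5 + (-17 + M)/6 = -5 + (-17/6 + M/6) = -47/6 + M/6)
√(-32368 + O(-203)) = √(-32368 + (-47/6 + (⅙)*(-203))) = √(-32368 + (-47/6 - 203/6)) = √(-32368 - 125/3) = √(-97229/3) = I*√291687/3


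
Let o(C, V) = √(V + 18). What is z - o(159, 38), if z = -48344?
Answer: -48344 - 2*√14 ≈ -48352.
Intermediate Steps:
o(C, V) = √(18 + V)
z - o(159, 38) = -48344 - √(18 + 38) = -48344 - √56 = -48344 - 2*√14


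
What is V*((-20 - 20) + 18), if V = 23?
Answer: -506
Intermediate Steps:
V*((-20 - 20) + 18) = 23*((-20 - 20) + 18) = 23*(-40 + 18) = 23*(-22) = -506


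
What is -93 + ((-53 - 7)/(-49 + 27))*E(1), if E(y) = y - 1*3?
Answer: -1083/11 ≈ -98.455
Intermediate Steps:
E(y) = -3 + y (E(y) = y - 3 = -3 + y)
-93 + ((-53 - 7)/(-49 + 27))*E(1) = -93 + ((-53 - 7)/(-49 + 27))*(-3 + 1) = -93 - 60/(-22)*(-2) = -93 - 60*(-1/22)*(-2) = -93 + (30/11)*(-2) = -93 - 60/11 = -1083/11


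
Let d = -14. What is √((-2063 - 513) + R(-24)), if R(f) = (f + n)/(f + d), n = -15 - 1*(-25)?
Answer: I*√929803/19 ≈ 50.751*I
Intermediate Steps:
n = 10 (n = -15 + 25 = 10)
R(f) = (10 + f)/(-14 + f) (R(f) = (f + 10)/(f - 14) = (10 + f)/(-14 + f))
√((-2063 - 513) + R(-24)) = √((-2063 - 513) + (10 - 24)/(-14 - 24)) = √(-2576 - 14/(-38)) = √(-2576 - 1/38*(-14)) = √(-2576 + 7/19) = √(-48937/19) = I*√929803/19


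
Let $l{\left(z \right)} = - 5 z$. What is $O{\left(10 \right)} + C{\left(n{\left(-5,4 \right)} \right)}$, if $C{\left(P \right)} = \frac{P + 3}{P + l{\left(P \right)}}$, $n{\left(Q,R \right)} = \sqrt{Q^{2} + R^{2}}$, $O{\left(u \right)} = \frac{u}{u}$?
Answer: $\frac{3}{4} - \frac{3 \sqrt{41}}{164} \approx 0.63287$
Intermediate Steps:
$O{\left(u \right)} = 1$
$C{\left(P \right)} = - \frac{3 + P}{4 P}$ ($C{\left(P \right)} = \frac{P + 3}{P - 5 P} = \frac{3 + P}{\left(-4\right) P} = \left(3 + P\right) \left(- \frac{1}{4 P}\right) = - \frac{3 + P}{4 P}$)
$O{\left(10 \right)} + C{\left(n{\left(-5,4 \right)} \right)} = 1 + \frac{-3 - \sqrt{\left(-5\right)^{2} + 4^{2}}}{4 \sqrt{\left(-5\right)^{2} + 4^{2}}} = 1 + \frac{-3 - \sqrt{25 + 16}}{4 \sqrt{25 + 16}} = 1 + \frac{-3 - \sqrt{41}}{4 \sqrt{41}} = 1 + \frac{\frac{\sqrt{41}}{41} \left(-3 - \sqrt{41}\right)}{4} = 1 + \frac{\sqrt{41} \left(-3 - \sqrt{41}\right)}{164}$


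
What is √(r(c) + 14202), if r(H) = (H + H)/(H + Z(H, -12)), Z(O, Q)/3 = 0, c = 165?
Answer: 2*√3551 ≈ 119.18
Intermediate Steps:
Z(O, Q) = 0 (Z(O, Q) = 3*0 = 0)
r(H) = 2 (r(H) = (H + H)/(H + 0) = (2*H)/H = 2)
√(r(c) + 14202) = √(2 + 14202) = √14204 = 2*√3551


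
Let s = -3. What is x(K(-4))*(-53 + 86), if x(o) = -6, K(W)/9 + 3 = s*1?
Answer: -198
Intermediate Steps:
K(W) = -54 (K(W) = -27 + 9*(-3*1) = -27 + 9*(-3) = -27 - 27 = -54)
x(K(-4))*(-53 + 86) = -6*(-53 + 86) = -6*33 = -198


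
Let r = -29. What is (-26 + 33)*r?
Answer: -203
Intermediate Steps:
(-26 + 33)*r = (-26 + 33)*(-29) = 7*(-29) = -203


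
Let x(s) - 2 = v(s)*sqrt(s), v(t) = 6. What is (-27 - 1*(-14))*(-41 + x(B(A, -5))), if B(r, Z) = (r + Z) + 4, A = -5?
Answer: 507 - 78*I*sqrt(6) ≈ 507.0 - 191.06*I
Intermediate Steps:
B(r, Z) = 4 + Z + r (B(r, Z) = (Z + r) + 4 = 4 + Z + r)
x(s) = 2 + 6*sqrt(s)
(-27 - 1*(-14))*(-41 + x(B(A, -5))) = (-27 - 1*(-14))*(-41 + (2 + 6*sqrt(4 - 5 - 5))) = (-27 + 14)*(-41 + (2 + 6*sqrt(-6))) = -13*(-41 + (2 + 6*(I*sqrt(6)))) = -13*(-41 + (2 + 6*I*sqrt(6))) = -13*(-39 + 6*I*sqrt(6)) = 507 - 78*I*sqrt(6)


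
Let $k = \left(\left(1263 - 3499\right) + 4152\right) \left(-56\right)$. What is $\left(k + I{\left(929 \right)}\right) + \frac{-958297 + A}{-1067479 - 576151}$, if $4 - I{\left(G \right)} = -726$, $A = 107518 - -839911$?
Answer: $- \frac{87577531856}{821815} \approx -1.0657 \cdot 10^{5}$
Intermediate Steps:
$A = 947429$ ($A = 107518 + 839911 = 947429$)
$I{\left(G \right)} = 730$ ($I{\left(G \right)} = 4 - -726 = 4 + 726 = 730$)
$k = -107296$ ($k = \left(-2236 + 4152\right) \left(-56\right) = 1916 \left(-56\right) = -107296$)
$\left(k + I{\left(929 \right)}\right) + \frac{-958297 + A}{-1067479 - 576151} = \left(-107296 + 730\right) + \frac{-958297 + 947429}{-1067479 - 576151} = -106566 - \frac{10868}{-1643630} = -106566 - - \frac{5434}{821815} = -106566 + \frac{5434}{821815} = - \frac{87577531856}{821815}$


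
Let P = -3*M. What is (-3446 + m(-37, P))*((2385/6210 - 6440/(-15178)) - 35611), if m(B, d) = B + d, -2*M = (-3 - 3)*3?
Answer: 21816938944125/174547 ≈ 1.2499e+8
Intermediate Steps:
M = 9 (M = -(-3 - 3)*3/2 = -(-3)*3 = -1/2*(-18) = 9)
P = -27 (P = -3*9 = -27)
(-3446 + m(-37, P))*((2385/6210 - 6440/(-15178)) - 35611) = (-3446 + (-37 - 27))*((2385/6210 - 6440/(-15178)) - 35611) = (-3446 - 64)*((2385*(1/6210) - 6440*(-1/15178)) - 35611) = -3510*((53/138 + 3220/7589) - 35611) = -3510*(846577/1047282 - 35611) = -3510*(-37293912725/1047282) = 21816938944125/174547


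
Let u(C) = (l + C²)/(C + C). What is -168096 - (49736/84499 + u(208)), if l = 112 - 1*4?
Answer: -1478131561217/8787896 ≈ -1.6820e+5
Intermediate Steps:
l = 108 (l = 112 - 4 = 108)
u(C) = (108 + C²)/(2*C) (u(C) = (108 + C²)/(C + C) = (108 + C²)/((2*C)) = (108 + C²)*(1/(2*C)) = (108 + C²)/(2*C))
-168096 - (49736/84499 + u(208)) = -168096 - (49736/84499 + ((½)*208 + 54/208)) = -168096 - (49736*(1/84499) + (104 + 54*(1/208))) = -168096 - (49736/84499 + (104 + 27/104)) = -168096 - (49736/84499 + 10843/104) = -168096 - 1*921395201/8787896 = -168096 - 921395201/8787896 = -1478131561217/8787896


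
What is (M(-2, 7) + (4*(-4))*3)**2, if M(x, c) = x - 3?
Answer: 2809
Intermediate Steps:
M(x, c) = -3 + x
(M(-2, 7) + (4*(-4))*3)**2 = ((-3 - 2) + (4*(-4))*3)**2 = (-5 - 16*3)**2 = (-5 - 48)**2 = (-53)**2 = 2809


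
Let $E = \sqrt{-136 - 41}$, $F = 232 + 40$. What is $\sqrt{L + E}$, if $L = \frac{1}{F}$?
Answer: $\frac{\sqrt{17 + 4624 i \sqrt{177}}}{68} \approx 2.5795 + 2.5788 i$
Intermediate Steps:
$F = 272$
$E = i \sqrt{177}$ ($E = \sqrt{-136 - 41} = \sqrt{-177} = i \sqrt{177} \approx 13.304 i$)
$L = \frac{1}{272} \approx 0.0036765$
$\sqrt{L + E} = \sqrt{\frac{1}{272} + i \sqrt{177}}$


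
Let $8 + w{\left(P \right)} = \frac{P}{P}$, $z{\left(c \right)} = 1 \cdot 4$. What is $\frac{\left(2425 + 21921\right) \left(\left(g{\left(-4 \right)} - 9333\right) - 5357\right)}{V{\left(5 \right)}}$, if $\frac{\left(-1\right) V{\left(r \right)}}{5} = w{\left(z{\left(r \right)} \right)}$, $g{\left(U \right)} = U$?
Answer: $- \frac{51105732}{5} \approx -1.0221 \cdot 10^{7}$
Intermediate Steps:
$z{\left(c \right)} = 4$
$w{\left(P \right)} = -7$ ($w{\left(P \right)} = -8 + \frac{P}{P} = -8 + 1 = -7$)
$V{\left(r \right)} = 35$ ($V{\left(r \right)} = \left(-5\right) \left(-7\right) = 35$)
$\frac{\left(2425 + 21921\right) \left(\left(g{\left(-4 \right)} - 9333\right) - 5357\right)}{V{\left(5 \right)}} = \frac{\left(2425 + 21921\right) \left(\left(-4 - 9333\right) - 5357\right)}{35} = 24346 \left(-9337 - 5357\right) \frac{1}{35} = 24346 \left(-14694\right) \frac{1}{35} = \left(-357740124\right) \frac{1}{35} = - \frac{51105732}{5}$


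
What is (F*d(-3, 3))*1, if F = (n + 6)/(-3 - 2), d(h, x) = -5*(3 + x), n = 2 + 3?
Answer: 66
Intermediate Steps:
n = 5
d(h, x) = -15 - 5*x
F = -11/5 (F = (5 + 6)/(-3 - 2) = 11/(-5) = 11*(-⅕) = -11/5 ≈ -2.2000)
(F*d(-3, 3))*1 = -11*(-15 - 5*3)/5*1 = -11*(-15 - 15)/5*1 = -11/5*(-30)*1 = 66*1 = 66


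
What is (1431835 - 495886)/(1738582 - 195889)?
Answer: 311983/514231 ≈ 0.60670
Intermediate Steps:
(1431835 - 495886)/(1738582 - 195889) = 935949/1542693 = 935949*(1/1542693) = 311983/514231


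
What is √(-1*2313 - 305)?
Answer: I*√2618 ≈ 51.166*I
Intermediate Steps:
√(-1*2313 - 305) = √(-2313 - 305) = √(-2618) = I*√2618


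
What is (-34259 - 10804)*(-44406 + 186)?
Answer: 1992685860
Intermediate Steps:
(-34259 - 10804)*(-44406 + 186) = -45063*(-44220) = 1992685860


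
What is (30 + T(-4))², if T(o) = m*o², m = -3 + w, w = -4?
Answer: 6724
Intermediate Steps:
m = -7 (m = -3 - 4 = -7)
T(o) = -7*o²
(30 + T(-4))² = (30 - 7*(-4)²)² = (30 - 7*16)² = (30 - 112)² = (-82)² = 6724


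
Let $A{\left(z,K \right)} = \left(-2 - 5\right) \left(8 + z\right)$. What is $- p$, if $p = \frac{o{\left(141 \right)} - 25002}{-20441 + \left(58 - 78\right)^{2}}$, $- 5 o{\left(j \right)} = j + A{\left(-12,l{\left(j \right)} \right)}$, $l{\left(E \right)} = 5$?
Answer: $- \frac{125179}{100205} \approx -1.2492$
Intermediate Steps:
$A{\left(z,K \right)} = -56 - 7 z$ ($A{\left(z,K \right)} = - 7 \left(8 + z\right) = -56 - 7 z$)
$o{\left(j \right)} = - \frac{28}{5} - \frac{j}{5}$ ($o{\left(j \right)} = - \frac{j - -28}{5} = - \frac{j + \left(-56 + 84\right)}{5} = - \frac{j + 28}{5} = - \frac{28 + j}{5} = - \frac{28}{5} - \frac{j}{5}$)
$p = \frac{125179}{100205}$ ($p = \frac{\left(- \frac{28}{5} - \frac{141}{5}\right) - 25002}{-20441 + \left(58 - 78\right)^{2}} = \frac{\left(- \frac{28}{5} - \frac{141}{5}\right) - 25002}{-20441 + \left(-20\right)^{2}} = \frac{- \frac{169}{5} - 25002}{-20441 + 400} = - \frac{125179}{5 \left(-20041\right)} = \left(- \frac{125179}{5}\right) \left(- \frac{1}{20041}\right) = \frac{125179}{100205} \approx 1.2492$)
$- p = \left(-1\right) \frac{125179}{100205} = - \frac{125179}{100205}$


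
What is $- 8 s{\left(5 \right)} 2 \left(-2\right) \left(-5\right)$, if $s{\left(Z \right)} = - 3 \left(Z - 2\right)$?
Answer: $1440$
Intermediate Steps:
$s{\left(Z \right)} = 6 - 3 Z$ ($s{\left(Z \right)} = - 3 \left(-2 + Z\right) = 6 - 3 Z$)
$- 8 s{\left(5 \right)} 2 \left(-2\right) \left(-5\right) = - 8 \left(6 - 15\right) 2 \left(-2\right) \left(-5\right) = - 8 \left(6 - 15\right) \left(\left(-4\right) \left(-5\right)\right) = \left(-8\right) \left(-9\right) 20 = 72 \cdot 20 = 1440$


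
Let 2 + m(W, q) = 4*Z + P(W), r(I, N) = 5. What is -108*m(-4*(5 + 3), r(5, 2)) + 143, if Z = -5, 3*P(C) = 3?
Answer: 2411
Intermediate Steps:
P(C) = 1 (P(C) = (1/3)*3 = 1)
m(W, q) = -21 (m(W, q) = -2 + (4*(-5) + 1) = -2 + (-20 + 1) = -2 - 19 = -21)
-108*m(-4*(5 + 3), r(5, 2)) + 143 = -108*(-21) + 143 = 2268 + 143 = 2411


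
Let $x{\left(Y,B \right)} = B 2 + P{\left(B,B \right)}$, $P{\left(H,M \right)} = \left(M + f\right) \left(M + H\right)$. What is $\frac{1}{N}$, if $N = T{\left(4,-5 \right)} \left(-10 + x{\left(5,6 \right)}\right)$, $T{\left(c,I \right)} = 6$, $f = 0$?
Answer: $\frac{1}{444} \approx 0.0022523$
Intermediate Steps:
$P{\left(H,M \right)} = M \left(H + M\right)$ ($P{\left(H,M \right)} = \left(M + 0\right) \left(M + H\right) = M \left(H + M\right)$)
$x{\left(Y,B \right)} = 2 B + 2 B^{2}$ ($x{\left(Y,B \right)} = B 2 + B \left(B + B\right) = 2 B + B 2 B = 2 B + 2 B^{2}$)
$N = 444$ ($N = 6 \left(-10 + 2 \cdot 6 \left(1 + 6\right)\right) = 6 \left(-10 + 2 \cdot 6 \cdot 7\right) = 6 \left(-10 + 84\right) = 6 \cdot 74 = 444$)
$\frac{1}{N} = \frac{1}{444}$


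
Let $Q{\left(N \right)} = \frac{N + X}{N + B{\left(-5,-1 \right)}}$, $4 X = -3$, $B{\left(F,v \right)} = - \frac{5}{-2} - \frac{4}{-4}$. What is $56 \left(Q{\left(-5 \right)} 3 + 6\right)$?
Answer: $980$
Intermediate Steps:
$B{\left(F,v \right)} = \frac{7}{2}$ ($B{\left(F,v \right)} = \left(-5\right) \left(- \frac{1}{2}\right) - -1 = \frac{5}{2} + 1 = \frac{7}{2}$)
$X = - \frac{3}{4}$ ($X = \frac{1}{4} \left(-3\right) = - \frac{3}{4} \approx -0.75$)
$Q{\left(N \right)} = \frac{- \frac{3}{4} + N}{\frac{7}{2} + N}$ ($Q{\left(N \right)} = \frac{N - \frac{3}{4}}{N + \frac{7}{2}} = \frac{- \frac{3}{4} + N}{\frac{7}{2} + N}$)
$56 \left(Q{\left(-5 \right)} 3 + 6\right) = 56 \left(\frac{-3 + 4 \left(-5\right)}{2 \left(7 + 2 \left(-5\right)\right)} 3 + 6\right) = 56 \left(\frac{-3 - 20}{2 \left(7 - 10\right)} 3 + 6\right) = 56 \left(\frac{1}{2} \frac{1}{-3} \left(-23\right) 3 + 6\right) = 56 \left(\frac{1}{2} \left(- \frac{1}{3}\right) \left(-23\right) 3 + 6\right) = 56 \left(\frac{23}{6} \cdot 3 + 6\right) = 56 \left(\frac{23}{2} + 6\right) = 56 \cdot \frac{35}{2} = 980$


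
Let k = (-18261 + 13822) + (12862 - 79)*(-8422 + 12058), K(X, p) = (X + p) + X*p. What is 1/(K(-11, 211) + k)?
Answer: 1/46472428 ≈ 2.1518e-8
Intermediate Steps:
K(X, p) = X + p + X*p
k = 46474549 (k = -4439 + 12783*3636 = -4439 + 46478988 = 46474549)
1/(K(-11, 211) + k) = 1/((-11 + 211 - 11*211) + 46474549) = 1/((-11 + 211 - 2321) + 46474549) = 1/(-2121 + 46474549) = 1/46472428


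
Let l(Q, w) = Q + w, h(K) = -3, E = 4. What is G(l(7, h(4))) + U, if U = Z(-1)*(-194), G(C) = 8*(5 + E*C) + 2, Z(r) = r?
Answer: 364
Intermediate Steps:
G(C) = 42 + 32*C (G(C) = 8*(5 + 4*C) + 2 = (40 + 32*C) + 2 = 42 + 32*C)
U = 194 (U = -1*(-194) = 194)
G(l(7, h(4))) + U = (42 + 32*(7 - 3)) + 194 = (42 + 32*4) + 194 = (42 + 128) + 194 = 170 + 194 = 364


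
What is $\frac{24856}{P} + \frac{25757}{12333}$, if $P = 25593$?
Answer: $\frac{321915983}{105212823} \approx 3.0597$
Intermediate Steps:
$\frac{24856}{P} + \frac{25757}{12333} = \frac{24856}{25593} + \frac{25757}{12333} = \frac{321915983}{105212823}$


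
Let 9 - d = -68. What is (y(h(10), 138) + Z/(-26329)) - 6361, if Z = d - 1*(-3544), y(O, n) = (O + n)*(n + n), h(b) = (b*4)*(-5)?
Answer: -618024238/26329 ≈ -23473.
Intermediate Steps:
d = 77 (d = 9 - 1*(-68) = 9 + 68 = 77)
h(b) = -20*b (h(b) = (4*b)*(-5) = -20*b)
y(O, n) = 2*n*(O + n) (y(O, n) = (O + n)*(2*n) = 2*n*(O + n))
Z = 3621 (Z = 77 - 1*(-3544) = 77 + 3544 = 3621)
(y(h(10), 138) + Z/(-26329)) - 6361 = (2*138*(-20*10 + 138) + 3621/(-26329)) - 6361 = (2*138*(-200 + 138) + 3621*(-1/26329)) - 6361 = (2*138*(-62) - 3621/26329) - 6361 = (-17112 - 3621/26329) - 6361 = -450545469/26329 - 6361 = -618024238/26329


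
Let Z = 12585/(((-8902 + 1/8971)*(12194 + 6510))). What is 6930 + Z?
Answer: 3450443418974495/497899488688 ≈ 6930.0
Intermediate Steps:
Z = -37633345/497899488688 (Z = 12585/(((-8902 + 1/8971)*18704)) = 12585/((-79859841/8971*18704)) = 12585/(-1493698466064/8971) = 12585*(-8971/1493698466064) = -37633345/497899488688 ≈ -7.5584e-5)
6930 + Z = 6930 - 37633345/497899488688 = 3450443418974495/497899488688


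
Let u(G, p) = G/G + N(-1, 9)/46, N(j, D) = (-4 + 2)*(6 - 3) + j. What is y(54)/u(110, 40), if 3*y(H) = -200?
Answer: -9200/117 ≈ -78.632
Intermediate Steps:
y(H) = -200/3 (y(H) = (1/3)*(-200) = -200/3)
N(j, D) = -6 + j (N(j, D) = -2*3 + j = -6 + j)
u(G, p) = 39/46 (u(G, p) = G/G + (-6 - 1)/46 = 1 - 7*1/46 = 1 - 7/46 = 39/46)
y(54)/u(110, 40) = -200/(3*39/46) = -200/3*46/39 = -9200/117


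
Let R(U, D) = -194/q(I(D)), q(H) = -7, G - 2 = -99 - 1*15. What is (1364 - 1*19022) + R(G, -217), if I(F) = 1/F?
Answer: -123412/7 ≈ -17630.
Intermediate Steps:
I(F) = 1/F
G = -112 (G = 2 + (-99 - 1*15) = 2 + (-99 - 15) = 2 - 114 = -112)
R(U, D) = 194/7 (R(U, D) = -194/(-7) = -194*(-1/7) = 194/7)
(1364 - 1*19022) + R(G, -217) = (1364 - 1*19022) + 194/7 = (1364 - 19022) + 194/7 = -17658 + 194/7 = -123412/7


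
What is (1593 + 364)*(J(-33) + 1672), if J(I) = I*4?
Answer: 3013780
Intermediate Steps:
J(I) = 4*I
(1593 + 364)*(J(-33) + 1672) = (1593 + 364)*(4*(-33) + 1672) = 1957*(-132 + 1672) = 1957*1540 = 3013780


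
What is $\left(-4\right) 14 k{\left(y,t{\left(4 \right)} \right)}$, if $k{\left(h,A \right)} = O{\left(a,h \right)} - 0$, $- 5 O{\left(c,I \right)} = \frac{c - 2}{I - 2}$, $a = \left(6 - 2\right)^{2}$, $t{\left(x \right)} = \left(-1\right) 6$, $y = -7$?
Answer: $- \frac{784}{45} \approx -17.422$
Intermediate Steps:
$t{\left(x \right)} = -6$
$a = 16$ ($a = 4^{2} = 16$)
$O{\left(c,I \right)} = - \frac{-2 + c}{5 \left(-2 + I\right)}$ ($O{\left(c,I \right)} = - \frac{\left(c - 2\right) \frac{1}{I - 2}}{5} = - \frac{\left(-2 + c\right) \frac{1}{-2 + I}}{5} = - \frac{\frac{1}{-2 + I} \left(-2 + c\right)}{5} = - \frac{-2 + c}{5 \left(-2 + I\right)}$)
$k{\left(h,A \right)} = - \frac{14}{5 \left(-2 + h\right)}$ ($k{\left(h,A \right)} = \frac{2 - 16}{5 \left(-2 + h\right)} - 0 = \frac{2 - 16}{5 \left(-2 + h\right)} + 0 = \frac{1}{5} \frac{1}{-2 + h} \left(-14\right) + 0 = - \frac{14}{5 \left(-2 + h\right)} + 0 = - \frac{14}{5 \left(-2 + h\right)}$)
$\left(-4\right) 14 k{\left(y,t{\left(4 \right)} \right)} = \left(-4\right) 14 \left(- \frac{14}{-10 + 5 \left(-7\right)}\right) = - 56 \left(- \frac{14}{-10 - 35}\right) = - 56 \left(- \frac{14}{-45}\right) = - 56 \left(\left(-14\right) \left(- \frac{1}{45}\right)\right) = \left(-56\right) \frac{14}{45} = - \frac{784}{45}$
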